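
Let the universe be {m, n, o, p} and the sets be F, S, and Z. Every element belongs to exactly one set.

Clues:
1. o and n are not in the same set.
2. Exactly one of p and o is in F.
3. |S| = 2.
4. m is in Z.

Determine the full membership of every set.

F = {o}; S = {n, p}; Z = {m}

From (4): m ∈ Z.
Suppose n ∈ F: no assignment then satisfies all the clues, so n ∉ F.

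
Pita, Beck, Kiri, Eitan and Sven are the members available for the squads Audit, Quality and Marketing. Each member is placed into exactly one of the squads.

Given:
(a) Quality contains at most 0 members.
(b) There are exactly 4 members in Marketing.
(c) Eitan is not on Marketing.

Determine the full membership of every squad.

Audit = {Eitan}; Quality = {}; Marketing = {Beck, Kiri, Pita, Sven}

From (c): Eitan ∉ Marketing.
(a): Quality already has 0, so the rest are out.
(b): only 4 candidates remain for Marketing, so all are in.
Only one squad left: Eitan ∈ Audit.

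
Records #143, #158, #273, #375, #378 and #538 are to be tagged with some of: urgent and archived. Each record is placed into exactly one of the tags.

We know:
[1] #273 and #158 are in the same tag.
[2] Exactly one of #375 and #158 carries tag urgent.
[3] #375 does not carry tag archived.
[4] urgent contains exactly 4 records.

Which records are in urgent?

urgent = {#143, #375, #378, #538}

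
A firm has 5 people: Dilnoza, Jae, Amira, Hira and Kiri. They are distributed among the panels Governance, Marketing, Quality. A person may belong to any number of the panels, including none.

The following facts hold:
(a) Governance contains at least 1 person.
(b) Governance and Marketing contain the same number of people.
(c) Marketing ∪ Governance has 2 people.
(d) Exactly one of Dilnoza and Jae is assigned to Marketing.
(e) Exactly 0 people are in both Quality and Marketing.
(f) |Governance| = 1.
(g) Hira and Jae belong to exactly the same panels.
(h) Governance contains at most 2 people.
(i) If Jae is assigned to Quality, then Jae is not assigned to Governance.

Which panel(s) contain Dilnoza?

Dilnoza: Marketing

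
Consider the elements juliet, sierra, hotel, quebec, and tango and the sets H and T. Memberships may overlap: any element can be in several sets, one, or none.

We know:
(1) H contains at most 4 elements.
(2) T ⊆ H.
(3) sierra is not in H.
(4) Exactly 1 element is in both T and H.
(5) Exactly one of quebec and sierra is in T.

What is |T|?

1

From (3): sierra ∉ H.
(2) contrapositive: sierra ∉ T.
(5) (exactly one): quebec ∈ T.
(2) with quebec ∈ T: quebec ∈ H.
Suppose juliet ∈ T: no assignment then satisfies all the clues, so juliet ∉ T.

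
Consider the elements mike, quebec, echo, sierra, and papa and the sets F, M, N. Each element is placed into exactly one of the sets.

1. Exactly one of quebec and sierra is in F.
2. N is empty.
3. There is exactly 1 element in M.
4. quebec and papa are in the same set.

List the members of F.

F = {echo, mike, papa, quebec}

(2): N already has 0, so the rest are out.
Suppose mike ∉ F: no assignment then satisfies all the clues, so mike ∈ F.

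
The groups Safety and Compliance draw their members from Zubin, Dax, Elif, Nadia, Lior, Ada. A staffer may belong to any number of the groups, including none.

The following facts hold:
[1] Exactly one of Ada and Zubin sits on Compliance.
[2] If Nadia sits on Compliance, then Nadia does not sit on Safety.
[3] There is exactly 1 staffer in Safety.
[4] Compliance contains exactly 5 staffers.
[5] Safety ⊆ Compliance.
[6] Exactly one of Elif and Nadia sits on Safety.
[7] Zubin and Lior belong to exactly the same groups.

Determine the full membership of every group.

Safety = {Elif}; Compliance = {Dax, Elif, Lior, Nadia, Zubin}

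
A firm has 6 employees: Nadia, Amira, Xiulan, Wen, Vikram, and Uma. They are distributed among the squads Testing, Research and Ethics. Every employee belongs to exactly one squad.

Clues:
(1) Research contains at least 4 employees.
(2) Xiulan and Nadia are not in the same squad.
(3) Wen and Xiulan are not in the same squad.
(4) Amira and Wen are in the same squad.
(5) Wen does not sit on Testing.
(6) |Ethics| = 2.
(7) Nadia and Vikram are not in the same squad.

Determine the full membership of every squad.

From (5): Wen ∉ Testing.
(4): Amira matches Wen: Amira ∉ Testing.
Suppose Nadia ∈ Testing: no assignment then satisfies all the clues, so Nadia ∉ Testing.

Testing = {}; Research = {Amira, Nadia, Uma, Wen}; Ethics = {Vikram, Xiulan}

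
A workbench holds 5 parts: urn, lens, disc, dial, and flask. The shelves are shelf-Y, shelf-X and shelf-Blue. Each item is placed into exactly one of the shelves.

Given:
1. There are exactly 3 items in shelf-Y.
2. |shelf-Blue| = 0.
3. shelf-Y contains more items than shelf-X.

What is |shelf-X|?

2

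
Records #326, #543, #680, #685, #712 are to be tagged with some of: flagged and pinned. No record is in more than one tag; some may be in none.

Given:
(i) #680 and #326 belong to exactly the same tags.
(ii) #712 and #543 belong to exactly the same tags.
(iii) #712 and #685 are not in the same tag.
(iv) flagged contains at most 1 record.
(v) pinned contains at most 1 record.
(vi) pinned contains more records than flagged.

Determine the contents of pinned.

pinned = {#685}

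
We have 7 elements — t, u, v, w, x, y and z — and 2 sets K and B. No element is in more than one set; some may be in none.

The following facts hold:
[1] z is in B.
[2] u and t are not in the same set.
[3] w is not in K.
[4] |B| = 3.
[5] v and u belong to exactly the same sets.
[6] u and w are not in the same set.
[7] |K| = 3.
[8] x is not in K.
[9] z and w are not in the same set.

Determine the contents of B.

B = {t, x, z}

From (1): z ∈ B.
From (3): w ∉ K.
From (8): x ∉ K.
(9): w ∉ B.
Suppose t ∉ B: no assignment then satisfies all the clues, so t ∈ B.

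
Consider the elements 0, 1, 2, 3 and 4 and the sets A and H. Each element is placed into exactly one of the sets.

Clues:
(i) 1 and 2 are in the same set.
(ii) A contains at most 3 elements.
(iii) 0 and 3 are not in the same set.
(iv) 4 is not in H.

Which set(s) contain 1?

1: H

From (iv): 4 ∉ H.
Only one set left: 4 ∈ A.
Suppose 1 ∈ A: no assignment then satisfies all the clues, so 1 ∉ A.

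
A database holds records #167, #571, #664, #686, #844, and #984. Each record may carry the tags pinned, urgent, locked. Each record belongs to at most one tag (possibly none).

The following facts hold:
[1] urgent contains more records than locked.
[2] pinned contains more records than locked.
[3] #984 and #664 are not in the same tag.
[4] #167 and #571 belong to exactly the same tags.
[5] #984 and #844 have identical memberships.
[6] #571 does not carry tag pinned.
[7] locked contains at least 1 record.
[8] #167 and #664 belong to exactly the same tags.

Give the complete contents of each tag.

pinned = {#844, #984}; urgent = {#167, #571, #664}; locked = {#686}

From (6): #571 ∉ pinned.
(4): #167 matches #571: #167 ∉ pinned.
(8): #664 matches #167: #664 ∉ pinned.
Suppose #167 ∉ urgent: no assignment then satisfies all the clues, so #167 ∈ urgent.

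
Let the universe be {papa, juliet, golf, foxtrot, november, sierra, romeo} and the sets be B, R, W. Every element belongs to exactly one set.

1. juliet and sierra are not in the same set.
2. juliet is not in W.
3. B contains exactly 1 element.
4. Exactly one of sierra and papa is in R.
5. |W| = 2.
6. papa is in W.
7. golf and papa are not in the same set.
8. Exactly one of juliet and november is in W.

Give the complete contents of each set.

From (2): juliet ∉ W.
From (6): papa ∈ W.
(4) (exactly one): sierra ∈ R.
(7): golf ∉ W.
(8) (exactly one): november ∈ W.
(1): juliet ∉ R.
(5): W already has 2, so the rest are out.
Only one set left: juliet ∈ B.
(3): B already has 1, so the rest are out.
Only one set left: golf ∈ R.
Only one set left: foxtrot ∈ R.
Only one set left: romeo ∈ R.

B = {juliet}; R = {foxtrot, golf, romeo, sierra}; W = {november, papa}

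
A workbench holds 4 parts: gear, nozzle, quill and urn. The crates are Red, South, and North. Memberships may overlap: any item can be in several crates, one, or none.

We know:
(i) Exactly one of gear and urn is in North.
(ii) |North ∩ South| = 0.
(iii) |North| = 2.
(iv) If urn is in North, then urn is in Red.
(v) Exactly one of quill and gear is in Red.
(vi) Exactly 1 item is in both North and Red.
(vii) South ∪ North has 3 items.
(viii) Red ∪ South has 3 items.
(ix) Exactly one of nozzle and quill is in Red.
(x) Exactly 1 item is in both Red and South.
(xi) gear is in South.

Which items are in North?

North = {quill, urn}

From (xi): gear ∈ South.
Suppose gear ∈ North: no assignment then satisfies all the clues, so gear ∉ North.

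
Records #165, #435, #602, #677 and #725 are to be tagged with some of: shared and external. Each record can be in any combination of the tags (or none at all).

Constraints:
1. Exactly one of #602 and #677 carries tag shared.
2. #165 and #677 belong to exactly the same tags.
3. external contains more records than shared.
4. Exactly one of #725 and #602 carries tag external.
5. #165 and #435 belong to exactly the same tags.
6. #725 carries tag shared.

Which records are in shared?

shared = {#602, #725}

From (6): #725 ∈ shared.
Suppose #165 ∈ shared: no assignment then satisfies all the clues, so #165 ∉ shared.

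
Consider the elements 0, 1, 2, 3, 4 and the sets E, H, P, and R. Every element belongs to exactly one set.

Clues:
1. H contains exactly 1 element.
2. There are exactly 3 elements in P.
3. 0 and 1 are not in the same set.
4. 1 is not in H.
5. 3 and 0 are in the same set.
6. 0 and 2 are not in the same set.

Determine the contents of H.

H = {2}

From (4): 1 ∉ H.
Suppose 0 ∈ H: no assignment then satisfies all the clues, so 0 ∉ H.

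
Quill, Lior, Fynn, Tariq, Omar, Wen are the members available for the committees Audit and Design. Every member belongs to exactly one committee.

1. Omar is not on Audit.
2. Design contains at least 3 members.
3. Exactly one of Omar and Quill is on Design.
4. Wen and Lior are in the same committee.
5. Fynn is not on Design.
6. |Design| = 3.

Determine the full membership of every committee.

Audit = {Fynn, Quill, Tariq}; Design = {Lior, Omar, Wen}

From (1): Omar ∉ Audit.
From (5): Fynn ∉ Design.
Only one committee left: Fynn ∈ Audit.
Only one committee left: Omar ∈ Design.
(3) (exactly one): Quill ∉ Design.
Only one committee left: Quill ∈ Audit.
Suppose Lior ∈ Audit: no assignment then satisfies all the clues, so Lior ∉ Audit.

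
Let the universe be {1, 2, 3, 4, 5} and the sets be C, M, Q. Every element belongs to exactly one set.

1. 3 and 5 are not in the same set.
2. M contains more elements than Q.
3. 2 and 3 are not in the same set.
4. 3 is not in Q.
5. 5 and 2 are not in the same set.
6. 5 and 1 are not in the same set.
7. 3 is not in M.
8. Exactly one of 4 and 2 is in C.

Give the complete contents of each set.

C = {3, 4}; M = {1, 2}; Q = {5}

From (4): 3 ∉ Q.
From (7): 3 ∉ M.
Only one set left: 3 ∈ C.
(1): 5 ∉ C.
(3): 2 ∉ C.
(8) (exactly one): 4 ∈ C.
Suppose 1 ∈ C: no assignment then satisfies all the clues, so 1 ∉ C.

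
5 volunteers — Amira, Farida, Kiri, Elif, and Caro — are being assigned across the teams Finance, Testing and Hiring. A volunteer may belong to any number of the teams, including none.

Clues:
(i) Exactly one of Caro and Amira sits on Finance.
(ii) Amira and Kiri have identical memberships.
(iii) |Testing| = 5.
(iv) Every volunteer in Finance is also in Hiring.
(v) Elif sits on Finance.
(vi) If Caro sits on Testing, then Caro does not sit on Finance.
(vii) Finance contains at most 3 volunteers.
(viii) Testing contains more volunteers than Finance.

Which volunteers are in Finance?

From (v): Elif ∈ Finance.
(iii): only 5 candidates remain for Testing, so all are in.
(iv) with Elif ∈ Finance: Elif ∈ Hiring.
(vi): Caro ∉ Finance.
(i) (exactly one): Amira ∈ Finance.
(ii): Kiri matches Amira: Kiri ∈ Finance.
(iv) with Amira ∈ Finance: Amira ∈ Hiring.
(iv) with Kiri ∈ Finance: Kiri ∈ Hiring.
(vii): Finance already has 3, so the rest are out.

Finance = {Amira, Elif, Kiri}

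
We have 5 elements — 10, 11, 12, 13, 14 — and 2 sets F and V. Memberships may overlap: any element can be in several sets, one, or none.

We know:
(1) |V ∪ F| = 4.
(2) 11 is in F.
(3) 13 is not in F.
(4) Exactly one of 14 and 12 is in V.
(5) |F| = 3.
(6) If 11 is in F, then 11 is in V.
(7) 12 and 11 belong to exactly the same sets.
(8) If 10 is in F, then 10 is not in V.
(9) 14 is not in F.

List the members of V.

From (2): 11 ∈ F.
From (3): 13 ∉ F.
From (9): 14 ∉ F.
(5): only 3 candidates remain for F, so all are in.
(6): 11 ∈ V.
(7): 12 matches 11: 12 ∈ V.
(8): 10 ∉ V.
(4) (exactly one): 14 ∉ V.
Suppose 13 ∉ V: no assignment then satisfies all the clues, so 13 ∈ V.

V = {11, 12, 13}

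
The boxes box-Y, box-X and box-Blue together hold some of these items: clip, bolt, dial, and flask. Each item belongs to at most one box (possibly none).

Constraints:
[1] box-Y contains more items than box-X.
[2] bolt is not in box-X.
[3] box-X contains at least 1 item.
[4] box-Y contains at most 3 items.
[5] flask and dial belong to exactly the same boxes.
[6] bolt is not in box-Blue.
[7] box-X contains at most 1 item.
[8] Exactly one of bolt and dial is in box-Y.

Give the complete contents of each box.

box-Y = {dial, flask}; box-X = {clip}; box-Blue = {}

From (2): bolt ∉ box-X.
From (6): bolt ∉ box-Blue.
Suppose clip ∈ box-Y: no assignment then satisfies all the clues, so clip ∉ box-Y.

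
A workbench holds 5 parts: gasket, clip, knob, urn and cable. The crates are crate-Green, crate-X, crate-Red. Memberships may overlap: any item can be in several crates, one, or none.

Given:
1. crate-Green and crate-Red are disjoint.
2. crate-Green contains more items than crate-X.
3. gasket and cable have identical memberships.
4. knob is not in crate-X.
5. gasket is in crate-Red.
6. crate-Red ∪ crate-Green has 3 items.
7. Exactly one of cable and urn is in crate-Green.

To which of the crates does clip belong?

clip: none

From (4): knob ∉ crate-X.
From (5): gasket ∈ crate-Red.
(1) (disjoint): gasket ∉ crate-Green.
(3): cable matches gasket: cable ∉ crate-Green.
(3): cable matches gasket: cable ∈ crate-Red.
(7) (exactly one): urn ∈ crate-Green.
(1) (disjoint): urn ∉ crate-Red.
Suppose clip ∈ crate-Green: no assignment then satisfies all the clues, so clip ∉ crate-Green.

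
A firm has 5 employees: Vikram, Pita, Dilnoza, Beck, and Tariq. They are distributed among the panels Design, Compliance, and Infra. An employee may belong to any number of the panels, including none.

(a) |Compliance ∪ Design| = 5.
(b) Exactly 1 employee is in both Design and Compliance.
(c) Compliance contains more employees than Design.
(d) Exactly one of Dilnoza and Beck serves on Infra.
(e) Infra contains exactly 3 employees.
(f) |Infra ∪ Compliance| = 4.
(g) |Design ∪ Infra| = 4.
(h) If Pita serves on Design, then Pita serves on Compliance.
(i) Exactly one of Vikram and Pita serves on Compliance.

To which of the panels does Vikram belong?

Vikram: Design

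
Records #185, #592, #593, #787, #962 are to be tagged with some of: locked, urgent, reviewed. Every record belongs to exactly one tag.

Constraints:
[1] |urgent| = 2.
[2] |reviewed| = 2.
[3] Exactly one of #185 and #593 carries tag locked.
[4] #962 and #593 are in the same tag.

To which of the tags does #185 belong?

#185: locked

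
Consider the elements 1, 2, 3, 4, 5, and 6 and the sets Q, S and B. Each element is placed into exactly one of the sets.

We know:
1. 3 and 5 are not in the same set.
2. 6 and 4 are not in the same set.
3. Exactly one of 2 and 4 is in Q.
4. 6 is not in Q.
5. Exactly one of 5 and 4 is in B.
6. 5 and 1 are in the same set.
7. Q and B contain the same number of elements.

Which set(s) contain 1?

1: B

From (4): 6 ∉ Q.
Suppose 1 ∈ Q: no assignment then satisfies all the clues, so 1 ∉ Q.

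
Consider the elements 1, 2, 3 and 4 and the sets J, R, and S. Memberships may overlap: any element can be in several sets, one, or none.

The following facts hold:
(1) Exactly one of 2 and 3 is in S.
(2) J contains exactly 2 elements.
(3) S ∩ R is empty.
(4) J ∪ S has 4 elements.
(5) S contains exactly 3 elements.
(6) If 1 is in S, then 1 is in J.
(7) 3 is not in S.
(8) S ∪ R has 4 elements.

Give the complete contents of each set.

J = {1, 3}; R = {3}; S = {1, 2, 4}

From (7): 3 ∉ S.
(1) (exactly one): 2 ∈ S.
(3) (disjoint): 2 ∉ R.
(5): only 3 candidates remain for S, so all are in.
(6): 1 ∈ J.
(3) (disjoint): 1 ∉ R.
(3) (disjoint): 4 ∉ R.
Suppose 2 ∈ J: no assignment then satisfies all the clues, so 2 ∉ J.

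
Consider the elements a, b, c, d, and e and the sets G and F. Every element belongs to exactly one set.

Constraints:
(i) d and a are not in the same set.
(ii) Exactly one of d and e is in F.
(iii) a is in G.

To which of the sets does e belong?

e: G

From (iii): a ∈ G.
(i): d ∉ G.
Only one set left: d ∈ F.
(ii) (exactly one): e ∉ F.
Only one set left: e ∈ G.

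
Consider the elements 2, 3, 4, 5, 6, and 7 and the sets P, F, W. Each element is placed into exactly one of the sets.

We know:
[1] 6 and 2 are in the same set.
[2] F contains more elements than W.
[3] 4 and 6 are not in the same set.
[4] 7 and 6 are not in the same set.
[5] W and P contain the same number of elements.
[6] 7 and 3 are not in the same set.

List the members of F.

F = {2, 3, 5, 6}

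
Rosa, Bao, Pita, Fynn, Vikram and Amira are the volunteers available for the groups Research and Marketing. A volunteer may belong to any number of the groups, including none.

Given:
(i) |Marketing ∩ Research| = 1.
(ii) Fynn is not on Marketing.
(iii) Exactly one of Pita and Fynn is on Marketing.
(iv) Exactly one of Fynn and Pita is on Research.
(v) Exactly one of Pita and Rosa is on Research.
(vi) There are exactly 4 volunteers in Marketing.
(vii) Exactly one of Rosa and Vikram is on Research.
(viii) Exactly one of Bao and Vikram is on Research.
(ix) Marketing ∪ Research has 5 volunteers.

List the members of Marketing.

Marketing = {Amira, Bao, Pita, Rosa}

From (ii): Fynn ∉ Marketing.
(iii) (exactly one): Pita ∈ Marketing.
Suppose Rosa ∉ Marketing: no assignment then satisfies all the clues, so Rosa ∈ Marketing.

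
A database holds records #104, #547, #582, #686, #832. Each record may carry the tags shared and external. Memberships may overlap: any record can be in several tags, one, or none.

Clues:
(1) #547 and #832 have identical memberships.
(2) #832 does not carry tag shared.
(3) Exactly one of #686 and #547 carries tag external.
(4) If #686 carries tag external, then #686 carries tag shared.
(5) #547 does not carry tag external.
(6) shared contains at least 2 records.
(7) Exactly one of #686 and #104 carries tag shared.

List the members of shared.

shared = {#582, #686}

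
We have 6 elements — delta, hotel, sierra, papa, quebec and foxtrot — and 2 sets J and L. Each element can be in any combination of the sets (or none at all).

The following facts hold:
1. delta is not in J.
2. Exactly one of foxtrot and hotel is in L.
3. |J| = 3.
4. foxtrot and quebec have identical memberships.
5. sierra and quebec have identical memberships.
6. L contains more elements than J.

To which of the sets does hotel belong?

hotel: none

From (1): delta ∉ J.
Suppose hotel ∈ J: no assignment then satisfies all the clues, so hotel ∉ J.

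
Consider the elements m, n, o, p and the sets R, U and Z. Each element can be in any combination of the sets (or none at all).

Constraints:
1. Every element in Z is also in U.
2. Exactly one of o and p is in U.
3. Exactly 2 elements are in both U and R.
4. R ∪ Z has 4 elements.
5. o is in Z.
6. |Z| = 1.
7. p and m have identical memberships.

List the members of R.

R = {m, n, o, p}

From (5): o ∈ Z.
(1) with o ∈ Z: o ∈ U.
(2) (exactly one): p ∉ U.
(6): Z already has 1, so the rest are out.
(7): m matches p: m ∉ U.
Suppose m ∉ R: no assignment then satisfies all the clues, so m ∈ R.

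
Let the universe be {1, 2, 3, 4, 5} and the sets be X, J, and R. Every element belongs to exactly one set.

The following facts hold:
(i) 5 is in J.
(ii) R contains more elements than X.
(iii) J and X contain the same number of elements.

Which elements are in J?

J = {5}

From (i): 5 ∈ J.
Suppose 1 ∈ J: no assignment then satisfies all the clues, so 1 ∉ J.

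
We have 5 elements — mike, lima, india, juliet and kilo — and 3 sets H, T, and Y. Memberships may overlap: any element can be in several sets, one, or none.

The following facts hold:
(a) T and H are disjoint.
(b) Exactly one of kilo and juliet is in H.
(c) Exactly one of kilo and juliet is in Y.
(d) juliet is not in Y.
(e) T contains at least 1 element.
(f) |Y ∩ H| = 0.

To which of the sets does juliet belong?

juliet: H

From (d): juliet ∉ Y.
(c) (exactly one): kilo ∈ Y.
Suppose juliet ∉ H: no assignment then satisfies all the clues, so juliet ∈ H.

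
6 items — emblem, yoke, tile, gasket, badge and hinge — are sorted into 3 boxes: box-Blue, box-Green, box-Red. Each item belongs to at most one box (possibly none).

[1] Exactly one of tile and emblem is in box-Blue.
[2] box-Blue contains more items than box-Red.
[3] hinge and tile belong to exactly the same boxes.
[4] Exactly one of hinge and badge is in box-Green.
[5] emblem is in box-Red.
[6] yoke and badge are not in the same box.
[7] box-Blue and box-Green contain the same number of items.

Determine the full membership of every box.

box-Blue = {hinge, tile}; box-Green = {badge, gasket}; box-Red = {emblem}

From (5): emblem ∈ box-Red.
(1) (exactly one): tile ∈ box-Blue.
(3): hinge matches tile: hinge ∈ box-Blue.
(4) (exactly one): badge ∈ box-Green.
(6): yoke ∉ box-Green.
Suppose yoke ∈ box-Blue: no assignment then satisfies all the clues, so yoke ∉ box-Blue.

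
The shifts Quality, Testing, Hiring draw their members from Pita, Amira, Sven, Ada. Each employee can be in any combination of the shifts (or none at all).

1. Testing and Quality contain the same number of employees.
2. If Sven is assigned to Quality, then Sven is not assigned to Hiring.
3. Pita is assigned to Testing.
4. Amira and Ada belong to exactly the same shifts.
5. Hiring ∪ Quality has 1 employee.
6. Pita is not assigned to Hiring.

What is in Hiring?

Hiring = {}

From (3): Pita ∈ Testing.
From (6): Pita ∉ Hiring.
Suppose Amira ∈ Hiring: no assignment then satisfies all the clues, so Amira ∉ Hiring.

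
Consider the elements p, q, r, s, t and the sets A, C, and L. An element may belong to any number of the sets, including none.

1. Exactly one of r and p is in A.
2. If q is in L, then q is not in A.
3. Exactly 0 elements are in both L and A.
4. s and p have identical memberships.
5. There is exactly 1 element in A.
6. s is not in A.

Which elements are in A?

A = {r}

From (6): s ∉ A.
(4): p matches s: p ∉ A.
(1) (exactly one): r ∈ A.
(5): A already has 1, so the rest are out.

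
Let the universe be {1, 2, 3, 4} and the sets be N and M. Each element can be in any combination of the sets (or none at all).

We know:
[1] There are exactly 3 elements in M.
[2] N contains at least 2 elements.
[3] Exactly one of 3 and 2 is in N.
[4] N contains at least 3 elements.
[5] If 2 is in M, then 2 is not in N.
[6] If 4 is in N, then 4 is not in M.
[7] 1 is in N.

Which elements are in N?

N = {1, 3, 4}

From (7): 1 ∈ N.
Suppose 2 ∈ N: no assignment then satisfies all the clues, so 2 ∉ N.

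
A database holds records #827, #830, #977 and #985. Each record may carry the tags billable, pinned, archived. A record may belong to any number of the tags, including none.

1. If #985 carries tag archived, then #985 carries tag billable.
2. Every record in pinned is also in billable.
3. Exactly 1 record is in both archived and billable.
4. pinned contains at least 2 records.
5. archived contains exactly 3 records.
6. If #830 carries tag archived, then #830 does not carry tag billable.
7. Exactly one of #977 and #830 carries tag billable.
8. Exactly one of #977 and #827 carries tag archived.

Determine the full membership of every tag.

billable = {#977, #985}; pinned = {#977, #985}; archived = {#827, #830, #985}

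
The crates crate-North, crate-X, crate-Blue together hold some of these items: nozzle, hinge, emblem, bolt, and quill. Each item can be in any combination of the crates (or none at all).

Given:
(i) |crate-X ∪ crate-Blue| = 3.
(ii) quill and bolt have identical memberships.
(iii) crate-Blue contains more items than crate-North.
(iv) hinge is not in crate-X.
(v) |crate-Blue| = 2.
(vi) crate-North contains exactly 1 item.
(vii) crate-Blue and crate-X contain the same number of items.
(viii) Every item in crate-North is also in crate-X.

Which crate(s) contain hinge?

hinge: crate-Blue

From (iv): hinge ∉ crate-X.
(viii) contrapositive: hinge ∉ crate-North.
Suppose hinge ∉ crate-Blue: no assignment then satisfies all the clues, so hinge ∈ crate-Blue.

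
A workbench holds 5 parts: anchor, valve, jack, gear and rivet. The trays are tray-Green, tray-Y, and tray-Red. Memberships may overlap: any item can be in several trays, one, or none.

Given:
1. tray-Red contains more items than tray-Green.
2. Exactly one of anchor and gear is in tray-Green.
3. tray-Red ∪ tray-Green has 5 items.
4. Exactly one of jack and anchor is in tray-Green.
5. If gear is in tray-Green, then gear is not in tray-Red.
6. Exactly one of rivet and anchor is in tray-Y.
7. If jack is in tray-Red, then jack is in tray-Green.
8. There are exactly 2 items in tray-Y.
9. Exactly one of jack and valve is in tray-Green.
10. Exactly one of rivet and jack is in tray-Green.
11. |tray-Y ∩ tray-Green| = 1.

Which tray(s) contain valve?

valve: tray-Red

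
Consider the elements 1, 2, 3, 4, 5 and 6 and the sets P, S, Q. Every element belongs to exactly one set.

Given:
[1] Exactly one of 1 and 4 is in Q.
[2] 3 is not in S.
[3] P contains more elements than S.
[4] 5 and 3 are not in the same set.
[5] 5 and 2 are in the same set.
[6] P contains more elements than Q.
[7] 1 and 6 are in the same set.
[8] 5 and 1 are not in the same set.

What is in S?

S = {2, 5}

From (2): 3 ∉ S.
Suppose 1 ∈ S: no assignment then satisfies all the clues, so 1 ∉ S.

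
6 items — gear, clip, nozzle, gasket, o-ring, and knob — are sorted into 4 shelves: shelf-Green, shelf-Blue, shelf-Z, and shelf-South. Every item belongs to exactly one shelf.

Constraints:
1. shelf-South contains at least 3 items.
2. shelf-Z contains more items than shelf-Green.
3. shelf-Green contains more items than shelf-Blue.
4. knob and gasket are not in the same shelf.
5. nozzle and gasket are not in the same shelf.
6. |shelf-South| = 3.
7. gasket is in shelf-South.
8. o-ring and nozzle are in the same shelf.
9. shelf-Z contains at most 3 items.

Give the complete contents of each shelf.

shelf-Green = {knob}; shelf-Blue = {}; shelf-Z = {nozzle, o-ring}; shelf-South = {clip, gasket, gear}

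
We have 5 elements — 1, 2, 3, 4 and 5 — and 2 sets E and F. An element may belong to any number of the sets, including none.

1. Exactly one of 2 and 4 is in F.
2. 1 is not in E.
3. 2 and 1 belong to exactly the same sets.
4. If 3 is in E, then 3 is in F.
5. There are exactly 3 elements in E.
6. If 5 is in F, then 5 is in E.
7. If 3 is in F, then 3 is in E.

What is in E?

E = {3, 4, 5}

From (2): 1 ∉ E.
(3): 2 matches 1: 2 ∉ E.
(5): only 3 candidates remain for E, so all are in.
(4): 3 ∈ F.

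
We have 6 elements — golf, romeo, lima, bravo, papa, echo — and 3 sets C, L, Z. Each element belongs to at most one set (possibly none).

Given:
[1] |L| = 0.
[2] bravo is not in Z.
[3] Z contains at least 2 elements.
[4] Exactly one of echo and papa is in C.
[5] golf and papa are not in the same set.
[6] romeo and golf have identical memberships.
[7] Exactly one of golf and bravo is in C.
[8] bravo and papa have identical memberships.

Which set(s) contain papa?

papa: C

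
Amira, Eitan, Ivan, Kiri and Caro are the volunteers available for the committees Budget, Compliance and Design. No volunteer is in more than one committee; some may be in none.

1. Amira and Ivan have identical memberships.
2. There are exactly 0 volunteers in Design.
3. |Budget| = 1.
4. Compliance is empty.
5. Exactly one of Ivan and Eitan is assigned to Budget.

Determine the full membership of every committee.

Budget = {Eitan}; Compliance = {}; Design = {}

(2): Design already has 0, so the rest are out.
(4): Compliance already has 0, so the rest are out.
Suppose Amira ∈ Budget: no assignment then satisfies all the clues, so Amira ∉ Budget.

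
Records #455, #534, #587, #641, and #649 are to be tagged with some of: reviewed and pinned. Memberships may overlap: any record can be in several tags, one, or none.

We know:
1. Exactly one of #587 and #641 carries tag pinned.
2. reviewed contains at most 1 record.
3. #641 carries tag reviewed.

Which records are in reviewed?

From (3): #641 ∈ reviewed.
(2): reviewed already has 1, so the rest are out.

reviewed = {#641}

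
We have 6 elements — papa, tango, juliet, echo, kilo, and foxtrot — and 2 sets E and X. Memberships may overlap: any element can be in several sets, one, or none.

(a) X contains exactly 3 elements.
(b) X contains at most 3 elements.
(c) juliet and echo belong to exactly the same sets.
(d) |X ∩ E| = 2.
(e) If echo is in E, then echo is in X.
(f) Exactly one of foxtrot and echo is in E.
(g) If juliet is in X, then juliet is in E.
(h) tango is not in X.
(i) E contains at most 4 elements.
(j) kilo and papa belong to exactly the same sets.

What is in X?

X = {echo, foxtrot, juliet}

From (h): tango ∉ X.
Suppose papa ∈ X: no assignment then satisfies all the clues, so papa ∉ X.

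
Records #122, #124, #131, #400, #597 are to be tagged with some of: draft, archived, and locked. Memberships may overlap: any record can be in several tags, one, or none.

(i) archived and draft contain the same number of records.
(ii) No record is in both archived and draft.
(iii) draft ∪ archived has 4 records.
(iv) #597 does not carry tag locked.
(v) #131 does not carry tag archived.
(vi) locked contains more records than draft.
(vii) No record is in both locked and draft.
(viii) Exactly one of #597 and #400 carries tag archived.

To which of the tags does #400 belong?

#400: archived, locked

From (iv): #597 ∉ locked.
From (v): #131 ∉ archived.
Suppose #400 ∈ draft: no assignment then satisfies all the clues, so #400 ∉ draft.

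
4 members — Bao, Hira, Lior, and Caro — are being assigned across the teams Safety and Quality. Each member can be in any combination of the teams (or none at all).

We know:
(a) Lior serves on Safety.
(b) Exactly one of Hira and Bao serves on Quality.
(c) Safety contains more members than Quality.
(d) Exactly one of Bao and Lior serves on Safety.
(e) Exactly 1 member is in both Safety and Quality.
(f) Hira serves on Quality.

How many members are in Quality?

1

From (a): Lior ∈ Safety.
From (f): Hira ∈ Quality.
(b) (exactly one): Bao ∉ Quality.
(d) (exactly one): Bao ∉ Safety.
Suppose Hira ∉ Safety: no assignment then satisfies all the clues, so Hira ∈ Safety.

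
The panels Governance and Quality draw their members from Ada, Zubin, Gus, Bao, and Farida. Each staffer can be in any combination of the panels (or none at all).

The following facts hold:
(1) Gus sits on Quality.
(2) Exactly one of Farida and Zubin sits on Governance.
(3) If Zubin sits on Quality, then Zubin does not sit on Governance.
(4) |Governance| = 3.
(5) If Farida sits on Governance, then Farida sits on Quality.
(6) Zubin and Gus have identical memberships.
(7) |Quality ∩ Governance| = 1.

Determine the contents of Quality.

Quality = {Farida, Gus, Zubin}

From (1): Gus ∈ Quality.
(6): Zubin matches Gus: Zubin ∈ Quality.
(3): Zubin ∉ Governance.
(6): Gus matches Zubin: Gus ∉ Governance.
(2) (exactly one): Farida ∈ Governance.
(4): only 3 candidates remain for Governance, so all are in.
(5): Farida ∈ Quality.
Suppose Ada ∈ Quality: no assignment then satisfies all the clues, so Ada ∉ Quality.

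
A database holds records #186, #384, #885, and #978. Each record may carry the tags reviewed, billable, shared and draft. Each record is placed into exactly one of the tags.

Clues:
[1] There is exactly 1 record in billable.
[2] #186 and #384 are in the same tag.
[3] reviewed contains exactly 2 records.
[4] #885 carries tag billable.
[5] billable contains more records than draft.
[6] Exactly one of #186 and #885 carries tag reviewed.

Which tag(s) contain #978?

#978: shared

From (4): #885 ∈ billable.
(1): billable already has 1, so the rest are out.
(6) (exactly one): #186 ∈ reviewed.
(2): #384 matches #186: #384 ∈ reviewed.
(3): reviewed already has 2, so the rest are out.
Suppose #978 ∉ shared: no assignment then satisfies all the clues, so #978 ∈ shared.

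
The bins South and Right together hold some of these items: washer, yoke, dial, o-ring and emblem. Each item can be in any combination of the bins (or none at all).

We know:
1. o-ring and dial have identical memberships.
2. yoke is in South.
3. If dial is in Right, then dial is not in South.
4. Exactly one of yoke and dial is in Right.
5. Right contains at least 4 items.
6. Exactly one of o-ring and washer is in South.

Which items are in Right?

Right = {dial, emblem, o-ring, washer}

From (2): yoke ∈ South.
Suppose washer ∉ Right: no assignment then satisfies all the clues, so washer ∈ Right.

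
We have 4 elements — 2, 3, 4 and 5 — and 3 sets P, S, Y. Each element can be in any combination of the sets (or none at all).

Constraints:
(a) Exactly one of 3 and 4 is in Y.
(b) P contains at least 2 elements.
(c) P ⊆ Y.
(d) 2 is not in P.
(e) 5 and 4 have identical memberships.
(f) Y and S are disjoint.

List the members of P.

P = {4, 5}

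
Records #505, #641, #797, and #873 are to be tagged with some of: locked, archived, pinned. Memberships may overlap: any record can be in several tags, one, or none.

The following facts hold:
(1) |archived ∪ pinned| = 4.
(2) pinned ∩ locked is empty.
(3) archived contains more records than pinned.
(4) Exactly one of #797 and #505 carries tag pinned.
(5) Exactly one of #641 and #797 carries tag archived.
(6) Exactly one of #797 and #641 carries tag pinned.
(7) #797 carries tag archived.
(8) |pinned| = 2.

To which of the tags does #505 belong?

#505: archived, pinned

From (7): #797 ∈ archived.
(5) (exactly one): #641 ∉ archived.
Suppose #505 ∈ locked: no assignment then satisfies all the clues, so #505 ∉ locked.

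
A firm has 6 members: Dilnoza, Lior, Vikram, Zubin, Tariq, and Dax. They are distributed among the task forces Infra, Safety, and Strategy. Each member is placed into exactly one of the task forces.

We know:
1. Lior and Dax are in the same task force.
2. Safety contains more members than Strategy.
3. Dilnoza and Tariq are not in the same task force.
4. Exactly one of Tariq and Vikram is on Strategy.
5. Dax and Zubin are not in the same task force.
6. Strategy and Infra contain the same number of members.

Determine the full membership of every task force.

Infra = {Zubin}; Safety = {Dax, Dilnoza, Lior, Vikram}; Strategy = {Tariq}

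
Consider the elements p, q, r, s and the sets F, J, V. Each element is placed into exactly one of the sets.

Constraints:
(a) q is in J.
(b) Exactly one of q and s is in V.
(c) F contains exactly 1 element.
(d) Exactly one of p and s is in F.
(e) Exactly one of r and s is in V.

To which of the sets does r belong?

r: J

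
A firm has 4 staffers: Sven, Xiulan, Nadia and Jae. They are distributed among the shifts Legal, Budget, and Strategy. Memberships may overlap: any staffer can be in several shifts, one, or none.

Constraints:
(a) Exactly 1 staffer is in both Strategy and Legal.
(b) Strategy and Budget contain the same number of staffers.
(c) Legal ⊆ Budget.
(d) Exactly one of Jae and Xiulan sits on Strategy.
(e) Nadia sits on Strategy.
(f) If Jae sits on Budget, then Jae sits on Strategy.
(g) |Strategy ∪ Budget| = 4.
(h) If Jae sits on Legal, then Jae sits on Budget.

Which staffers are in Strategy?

Strategy = {Jae, Nadia, Sven}

From (e): Nadia ∈ Strategy.
Suppose Sven ∉ Strategy: no assignment then satisfies all the clues, so Sven ∈ Strategy.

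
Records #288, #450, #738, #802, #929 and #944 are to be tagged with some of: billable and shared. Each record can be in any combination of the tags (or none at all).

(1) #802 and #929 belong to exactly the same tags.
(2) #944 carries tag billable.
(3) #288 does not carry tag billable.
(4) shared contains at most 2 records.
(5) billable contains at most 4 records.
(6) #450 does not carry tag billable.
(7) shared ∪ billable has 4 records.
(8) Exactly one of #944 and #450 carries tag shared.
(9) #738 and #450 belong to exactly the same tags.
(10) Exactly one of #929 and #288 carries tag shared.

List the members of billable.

billable = {#802, #929, #944}

From (2): #944 ∈ billable.
From (3): #288 ∉ billable.
From (6): #450 ∉ billable.
(9): #738 matches #450: #738 ∉ billable.
Suppose #802 ∉ billable: no assignment then satisfies all the clues, so #802 ∈ billable.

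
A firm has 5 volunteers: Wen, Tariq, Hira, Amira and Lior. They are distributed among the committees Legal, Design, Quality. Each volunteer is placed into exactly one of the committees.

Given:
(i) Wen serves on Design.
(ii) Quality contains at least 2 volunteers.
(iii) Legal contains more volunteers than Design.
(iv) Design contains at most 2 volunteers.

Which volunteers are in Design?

Design = {Wen}

From (i): Wen ∈ Design.
Suppose Tariq ∈ Design: no assignment then satisfies all the clues, so Tariq ∉ Design.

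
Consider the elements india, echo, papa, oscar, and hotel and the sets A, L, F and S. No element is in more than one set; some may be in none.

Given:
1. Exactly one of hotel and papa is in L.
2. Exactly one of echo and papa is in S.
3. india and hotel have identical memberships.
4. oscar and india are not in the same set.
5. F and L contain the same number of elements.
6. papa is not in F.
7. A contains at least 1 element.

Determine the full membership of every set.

A = {hotel, india}; L = {papa}; F = {oscar}; S = {echo}

From (6): papa ∉ F.
Suppose india ∉ A: no assignment then satisfies all the clues, so india ∈ A.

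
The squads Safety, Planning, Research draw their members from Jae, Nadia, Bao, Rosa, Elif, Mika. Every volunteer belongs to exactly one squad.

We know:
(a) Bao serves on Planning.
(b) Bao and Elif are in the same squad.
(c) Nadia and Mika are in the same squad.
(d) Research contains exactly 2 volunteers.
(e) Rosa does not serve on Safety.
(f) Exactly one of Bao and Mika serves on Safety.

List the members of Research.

Research = {Jae, Rosa}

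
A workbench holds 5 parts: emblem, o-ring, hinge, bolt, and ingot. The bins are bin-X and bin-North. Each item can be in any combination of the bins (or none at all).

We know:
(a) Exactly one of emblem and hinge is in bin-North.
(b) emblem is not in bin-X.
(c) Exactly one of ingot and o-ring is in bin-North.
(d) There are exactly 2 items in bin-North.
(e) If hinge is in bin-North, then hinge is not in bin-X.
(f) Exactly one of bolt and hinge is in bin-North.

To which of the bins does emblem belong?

emblem: none

From (b): emblem ∉ bin-X.
Suppose emblem ∈ bin-North: no assignment then satisfies all the clues, so emblem ∉ bin-North.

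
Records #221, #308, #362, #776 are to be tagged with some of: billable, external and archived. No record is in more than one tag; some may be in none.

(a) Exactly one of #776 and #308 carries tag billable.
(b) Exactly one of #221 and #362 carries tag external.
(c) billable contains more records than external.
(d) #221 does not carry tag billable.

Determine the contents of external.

external = {#221}

From (d): #221 ∉ billable.
Suppose #221 ∉ external: no assignment then satisfies all the clues, so #221 ∈ external.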